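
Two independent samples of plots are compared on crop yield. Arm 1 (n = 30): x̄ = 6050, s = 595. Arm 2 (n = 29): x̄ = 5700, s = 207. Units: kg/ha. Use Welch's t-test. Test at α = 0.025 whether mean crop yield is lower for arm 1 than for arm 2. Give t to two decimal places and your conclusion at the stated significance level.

t = 3.04; fail to reject H0

Let group 1 = arm 1, group 2 = arm 2. H0: μ_1 = μ_2; H1: μ_1 < μ_2 (Welch's two-sample t-test, left-tailed).
t = (x̄_1 − x̄_2)/√(s_1²/n_1 + s_2²/n_2) = (6050 − 5700)/√(595²/30 + 207²/29) = 3.04
Welch–Satterthwaite df ≈ 36.13
p-value = P(T ≤ 3.04) ≈ 0.998
Since p ≈ 0.998 > α = 0.025, fail to reject H0; the evidence is not statistically significant.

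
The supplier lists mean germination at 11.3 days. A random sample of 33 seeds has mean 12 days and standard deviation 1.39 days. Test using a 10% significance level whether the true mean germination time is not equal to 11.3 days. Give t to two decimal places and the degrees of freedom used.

t = 2.89, df = 32

H0: μ = 11.3; H1: μ ≠ 11.3 (one-sample t-test, two-sided).
t = (x̄ − μ₀)/(s/√n) = (12 − 11.3)/(1.39/√33) = 2.89
df = n − 1 = 32
Two-sided p-value ≈ 0.0068
Since p ≈ 0.0068 < α = 0.1, reject H0; the data support H1.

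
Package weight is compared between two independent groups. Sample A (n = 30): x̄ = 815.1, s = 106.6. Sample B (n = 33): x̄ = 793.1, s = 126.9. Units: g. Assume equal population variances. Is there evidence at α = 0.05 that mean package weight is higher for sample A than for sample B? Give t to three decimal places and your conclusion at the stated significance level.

Let group 1 = sample A, group 2 = sample B. H0: μ_1 = μ_2; H1: μ_1 > μ_2 (two-sample pooled-variance t-test, right-tailed).
s_p² = [(30−1)·106.6² + (33−1)·126.9²]/(30+33−2) = 13850.1
t = (815.1 − 793.1)/√[13850.1·(1/30 + 1/33)] = 0.741
df = n₁ + n₂ − 2 = 61
p-value = P(T ≥ 0.741) ≈ 0.231
Since p ≈ 0.231 > α = 0.05, fail to reject H0; the data do not provide sufficient evidence against H0.

t = 0.741; fail to reject H0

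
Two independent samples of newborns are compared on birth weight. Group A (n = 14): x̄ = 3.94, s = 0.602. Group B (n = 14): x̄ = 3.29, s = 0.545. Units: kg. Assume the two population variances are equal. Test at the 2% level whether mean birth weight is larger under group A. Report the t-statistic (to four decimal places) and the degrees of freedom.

Let group 1 = group A, group 2 = group B. H0: μ_1 = μ_2; H1: μ_1 > μ_2 (two-sample pooled-variance t-test, right-tailed).
s_p² = [(14−1)·0.602² + (14−1)·0.545²]/(14+14−2) = 0.329714
t = (3.94 − 3.29)/√[0.329714·(1/14 + 1/14)] = 2.9950
df = n₁ + n₂ − 2 = 26
p-value = P(T ≥ 2.9950) ≈ 0.003
Since p ≈ 0.003 < α = 0.02, reject H0; the data support H1.

t = 2.9950, df = 26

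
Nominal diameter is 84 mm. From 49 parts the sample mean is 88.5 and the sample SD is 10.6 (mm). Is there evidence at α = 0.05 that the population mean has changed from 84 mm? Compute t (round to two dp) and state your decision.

t = 2.97; reject H0

H0: μ = 84; H1: μ ≠ 84 (one-sample t-test, two-sided).
t = (x̄ − μ₀)/(s/√n) = (88.5 − 84)/(10.6/√49) = 2.97
df = n − 1 = 48
Two-sided p-value ≈ 0.005
Since p ≈ 0.005 < α = 0.05, reject H0; the data support H1.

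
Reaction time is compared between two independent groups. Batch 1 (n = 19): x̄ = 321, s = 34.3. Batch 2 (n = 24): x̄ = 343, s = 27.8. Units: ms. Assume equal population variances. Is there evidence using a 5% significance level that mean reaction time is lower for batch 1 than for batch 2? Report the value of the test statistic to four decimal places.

Let group 1 = batch 1, group 2 = batch 2. H0: μ_1 = μ_2; H1: μ_1 < μ_2 (two-sample pooled-variance t-test, left-tailed).
s_p² = [(19−1)·34.3² + (24−1)·27.8²]/(19+24−2) = 950.052
t = (321 − 343)/√[950.052·(1/19 + 1/24)] = -2.3243
df = n₁ + n₂ − 2 = 41
p-value = P(T ≤ -2.3243) ≈ 0.013
Since p ≈ 0.013 < α = 0.05, reject H0; the data support H1.

-2.3243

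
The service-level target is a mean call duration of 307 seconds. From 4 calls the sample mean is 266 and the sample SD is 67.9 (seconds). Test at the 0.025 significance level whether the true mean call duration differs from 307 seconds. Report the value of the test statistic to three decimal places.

H0: μ = 307; H1: μ ≠ 307 (one-sample t-test, two-sided).
t = (x̄ − μ₀)/(s/√n) = (266 − 307)/(67.9/√4) = -1.208
df = n − 1 = 3
Two-sided p-value ≈ 0.314
Since p ≈ 0.314 > α = 0.025, fail to reject H0; the evidence is not statistically significant.

-1.208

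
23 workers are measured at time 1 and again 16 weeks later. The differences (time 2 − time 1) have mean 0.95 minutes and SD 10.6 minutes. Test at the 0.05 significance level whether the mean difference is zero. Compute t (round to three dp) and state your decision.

t = 0.430; fail to reject H0

H0: μ_d = 0; H1: μ_d ≠ 0 (paired t-test on the differences, two-sided).
t = d̄/(s_d/√n) = 0.95/(10.6/√23) = 0.430
df = n − 1 = 22
Two-sided p-value ≈ 0.672
Since p ≈ 0.672 > α = 0.05, fail to reject H0; the data do not provide sufficient evidence against H0.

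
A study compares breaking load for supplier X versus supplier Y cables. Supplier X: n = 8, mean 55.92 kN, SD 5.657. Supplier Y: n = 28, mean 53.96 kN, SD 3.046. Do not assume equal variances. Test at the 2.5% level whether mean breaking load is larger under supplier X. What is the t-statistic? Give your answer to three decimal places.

Let group 1 = supplier X, group 2 = supplier Y. H0: μ_1 = μ_2; H1: μ_1 > μ_2 (Welch's two-sample t-test, right-tailed).
t = (x̄_1 − x̄_2)/√(s_1²/n_1 + s_2²/n_2) = (55.92 − 53.96)/√(5.657²/8 + 3.046²/28) = 0.942
Welch–Satterthwaite df ≈ 8.19
p-value = P(T ≥ 0.942) ≈ 0.187
Since p ≈ 0.187 > α = 0.025, fail to reject H0; the data do not provide sufficient evidence against H0.

0.942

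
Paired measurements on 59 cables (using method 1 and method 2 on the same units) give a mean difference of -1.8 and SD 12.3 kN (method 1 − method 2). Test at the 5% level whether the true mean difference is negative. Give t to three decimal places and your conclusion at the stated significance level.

t = -1.124; fail to reject H0

H0: μ_d = 0; H1: μ_d < 0 (paired t-test on the differences, left-tailed).
t = d̄/(s_d/√n) = -1.8/(12.3/√59) = -1.124
df = n − 1 = 58
p-value = P(T ≤ -1.124) ≈ 0.1328
Since p ≈ 0.1328 > α = 0.05, fail to reject H0; the data do not provide sufficient evidence against H0.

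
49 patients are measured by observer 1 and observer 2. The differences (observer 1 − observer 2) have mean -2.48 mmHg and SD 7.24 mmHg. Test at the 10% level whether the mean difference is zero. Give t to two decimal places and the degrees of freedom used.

H0: μ_d = 0; H1: μ_d ≠ 0 (paired t-test on the differences, two-sided).
t = d̄/(s_d/√n) = -2.48/(7.24/√49) = -2.40
df = n − 1 = 48
Two-sided p-value ≈ 0.020
Since p ≈ 0.020 < α = 0.1, reject H0; the evidence is statistically significant.

t = -2.40, df = 48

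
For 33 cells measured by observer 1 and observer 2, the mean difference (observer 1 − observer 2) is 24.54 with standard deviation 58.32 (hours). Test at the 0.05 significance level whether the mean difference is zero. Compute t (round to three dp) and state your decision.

H0: μ_d = 0; H1: μ_d ≠ 0 (paired t-test on the differences, two-sided).
t = d̄/(s_d/√n) = 24.54/(58.32/√33) = 2.417
df = n − 1 = 32
Two-sided p-value ≈ 0.022
Since p ≈ 0.022 < α = 0.05, reject H0; the evidence is statistically significant.

t = 2.417; reject H0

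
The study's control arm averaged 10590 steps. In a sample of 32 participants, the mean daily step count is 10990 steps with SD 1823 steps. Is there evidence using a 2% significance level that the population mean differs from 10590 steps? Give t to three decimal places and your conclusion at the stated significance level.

t = 1.241; fail to reject H0

H0: μ = 10590; H1: μ ≠ 10590 (one-sample t-test, two-sided).
t = (x̄ − μ₀)/(s/√n) = (10990 − 10590)/(1823/√32) = 1.241
df = n − 1 = 31
Two-sided p-value ≈ 0.224
Since p ≈ 0.224 > α = 0.02, fail to reject H0; the data do not provide sufficient evidence against H0.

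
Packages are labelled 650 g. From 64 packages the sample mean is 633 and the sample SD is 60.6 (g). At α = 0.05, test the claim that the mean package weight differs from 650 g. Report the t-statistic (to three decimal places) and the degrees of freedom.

t = -2.244, df = 63

H0: μ = 650; H1: μ ≠ 650 (one-sample t-test, two-sided).
t = (x̄ − μ₀)/(s/√n) = (633 − 650)/(60.6/√64) = -2.244
df = n − 1 = 63
Two-sided p-value ≈ 0.028
Since p ≈ 0.028 < α = 0.05, reject H0; the evidence is statistically significant.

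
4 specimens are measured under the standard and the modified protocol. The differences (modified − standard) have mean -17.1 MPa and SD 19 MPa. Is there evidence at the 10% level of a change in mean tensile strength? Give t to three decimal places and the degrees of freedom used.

t = -1.800, df = 3

H0: μ_d = 0; H1: μ_d ≠ 0 (paired t-test on the differences, two-sided).
t = d̄/(s_d/√n) = -17.1/(19/√4) = -1.800
df = n − 1 = 3
Two-sided p-value ≈ 0.170
Since p ≈ 0.170 > α = 0.1, fail to reject H0; the data do not provide sufficient evidence against H0.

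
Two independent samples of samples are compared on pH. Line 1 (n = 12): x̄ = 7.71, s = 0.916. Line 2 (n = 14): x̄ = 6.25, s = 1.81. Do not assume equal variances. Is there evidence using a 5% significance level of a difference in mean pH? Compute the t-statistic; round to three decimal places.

2.648

Let group 1 = line 1, group 2 = line 2. H0: μ_1 = μ_2; H1: μ_1 ≠ μ_2 (Welch's two-sample t-test, two-sided).
t = (x̄_1 − x̄_2)/√(s_1²/n_1 + s_2²/n_2) = (7.71 − 6.25)/√(0.916²/12 + 1.81²/14) = 2.648
Welch–Satterthwaite df ≈ 19.84
Two-sided p-value ≈ 0.015
Since p ≈ 0.015 < α = 0.05, reject H0; the data support H1.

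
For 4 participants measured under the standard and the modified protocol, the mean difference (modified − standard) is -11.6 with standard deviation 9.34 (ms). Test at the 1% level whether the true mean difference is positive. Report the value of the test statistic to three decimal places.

H0: μ_d = 0; H1: μ_d > 0 (paired t-test on the differences, right-tailed).
t = d̄/(s_d/√n) = -11.6/(9.34/√4) = -2.484
df = n − 1 = 3
p-value = P(T ≥ -2.484) ≈ 0.956
Since p ≈ 0.956 > α = 0.01, fail to reject H0; the data do not provide sufficient evidence against H0.

-2.484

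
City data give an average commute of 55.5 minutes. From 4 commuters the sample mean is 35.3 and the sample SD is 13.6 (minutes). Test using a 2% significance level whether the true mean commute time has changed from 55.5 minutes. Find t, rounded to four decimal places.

H0: μ = 55.5; H1: μ ≠ 55.5 (one-sample t-test, two-sided).
t = (x̄ − μ₀)/(s/√n) = (35.3 − 55.5)/(13.6/√4) = -2.9706
df = n − 1 = 3
Two-sided p-value ≈ 0.0590
Since p ≈ 0.0590 > α = 0.02, fail to reject H0; the data do not provide sufficient evidence against H0.

-2.9706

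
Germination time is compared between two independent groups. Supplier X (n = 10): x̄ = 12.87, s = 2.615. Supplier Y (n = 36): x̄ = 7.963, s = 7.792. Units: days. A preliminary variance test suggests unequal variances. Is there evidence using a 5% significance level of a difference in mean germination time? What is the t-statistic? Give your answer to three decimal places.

Let group 1 = supplier X, group 2 = supplier Y. H0: μ_1 = μ_2; H1: μ_1 ≠ μ_2 (Welch's two-sample t-test, two-sided).
t = (x̄_1 − x̄_2)/√(s_1²/n_1 + s_2²/n_2) = (12.87 − 7.963)/√(2.615²/10 + 7.792²/36) = 3.187
Welch–Satterthwaite df ≈ 42.17
Two-sided p-value ≈ 0.003
Since p ≈ 0.003 < α = 0.05, reject H0; the data support H1.

3.187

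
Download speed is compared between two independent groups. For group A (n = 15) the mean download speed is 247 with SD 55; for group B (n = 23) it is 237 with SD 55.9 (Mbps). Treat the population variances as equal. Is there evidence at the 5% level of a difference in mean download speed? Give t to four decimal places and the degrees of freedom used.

Let group 1 = group A, group 2 = group B. H0: μ_1 = μ_2; H1: μ_1 ≠ μ_2 (two-sample pooled-variance t-test, two-sided).
s_p² = [(15−1)·55² + (23−1)·55.9²]/(15+23−2) = 3085.99
t = (247 − 237)/√[3085.99·(1/15 + 1/23)] = 0.5424
df = n₁ + n₂ − 2 = 36
Two-sided p-value ≈ 0.591
Since p ≈ 0.591 > α = 0.05, fail to reject H0; the evidence is not statistically significant.

t = 0.5424, df = 36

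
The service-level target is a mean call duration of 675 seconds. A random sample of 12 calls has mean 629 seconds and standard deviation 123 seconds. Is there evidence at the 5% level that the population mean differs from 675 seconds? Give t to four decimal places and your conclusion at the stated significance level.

H0: μ = 675; H1: μ ≠ 675 (one-sample t-test, two-sided).
t = (x̄ − μ₀)/(s/√n) = (629 − 675)/(123/√12) = -1.2955
df = n − 1 = 11
Two-sided p-value ≈ 0.2217
Since p ≈ 0.2217 > α = 0.05, fail to reject H0; the evidence is not statistically significant.

t = -1.2955; fail to reject H0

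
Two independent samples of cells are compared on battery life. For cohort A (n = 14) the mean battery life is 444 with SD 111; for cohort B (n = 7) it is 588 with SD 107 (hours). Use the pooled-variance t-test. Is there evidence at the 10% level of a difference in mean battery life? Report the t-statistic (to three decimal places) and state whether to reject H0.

Let group 1 = cohort A, group 2 = cohort B. H0: μ_1 = μ_2; H1: μ_1 ≠ μ_2 (two-sample pooled-variance t-test, two-sided).
s_p² = [(14−1)·111² + (7−1)·107²]/(14+7−2) = 12045.6
t = (444 − 588)/√[12045.6·(1/14 + 1/7)] = -2.834
df = n₁ + n₂ − 2 = 19
Two-sided p-value ≈ 0.011
Since p ≈ 0.011 < α = 0.1, reject H0; the evidence is statistically significant.

t = -2.834; reject H0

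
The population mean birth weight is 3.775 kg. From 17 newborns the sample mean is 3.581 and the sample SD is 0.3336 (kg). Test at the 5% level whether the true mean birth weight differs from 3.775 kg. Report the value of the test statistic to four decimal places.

-2.3977

H0: μ = 3.775; H1: μ ≠ 3.775 (one-sample t-test, two-sided).
t = (x̄ − μ₀)/(s/√n) = (3.581 − 3.775)/(0.3336/√17) = -2.3977
df = n − 1 = 16
Two-sided p-value ≈ 0.029
Since p ≈ 0.029 < α = 0.05, reject H0; the data support H1.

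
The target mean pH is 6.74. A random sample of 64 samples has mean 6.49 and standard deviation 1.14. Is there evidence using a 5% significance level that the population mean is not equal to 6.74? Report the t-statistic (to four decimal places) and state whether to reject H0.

t = -1.7544; fail to reject H0

H0: μ = 6.74; H1: μ ≠ 6.74 (one-sample t-test, two-sided).
t = (x̄ − μ₀)/(s/√n) = (6.49 − 6.74)/(1.14/√64) = -1.7544
df = n − 1 = 63
Two-sided p-value ≈ 0.084
Since p ≈ 0.084 > α = 0.05, fail to reject H0; the evidence is not statistically significant.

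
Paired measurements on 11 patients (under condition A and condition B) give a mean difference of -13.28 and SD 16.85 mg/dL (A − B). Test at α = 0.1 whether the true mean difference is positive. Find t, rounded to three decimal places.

-2.614

H0: μ_d = 0; H1: μ_d > 0 (paired t-test on the differences, right-tailed).
t = d̄/(s_d/√n) = -13.28/(16.85/√11) = -2.614
df = n − 1 = 10
p-value = P(T ≥ -2.614) ≈ 0.9871
Since p ≈ 0.9871 > α = 0.1, fail to reject H0; the data do not provide sufficient evidence against H0.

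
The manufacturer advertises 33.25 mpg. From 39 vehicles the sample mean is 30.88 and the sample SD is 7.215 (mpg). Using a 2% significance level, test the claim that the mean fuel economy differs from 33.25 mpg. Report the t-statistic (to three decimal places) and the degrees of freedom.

t = -2.051, df = 38

H0: μ = 33.25; H1: μ ≠ 33.25 (one-sample t-test, two-sided).
t = (x̄ − μ₀)/(s/√n) = (30.88 − 33.25)/(7.215/√39) = -2.051
df = n − 1 = 38
Two-sided p-value ≈ 0.0472
Since p ≈ 0.0472 > α = 0.02, fail to reject H0; the evidence is not statistically significant.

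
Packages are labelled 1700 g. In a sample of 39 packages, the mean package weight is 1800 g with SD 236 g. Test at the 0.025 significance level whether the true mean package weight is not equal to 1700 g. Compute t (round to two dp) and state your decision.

H0: μ = 1700; H1: μ ≠ 1700 (one-sample t-test, two-sided).
t = (x̄ − μ₀)/(s/√n) = (1800 − 1700)/(236/√39) = 2.65
df = n − 1 = 38
Two-sided p-value ≈ 0.0118
Since p ≈ 0.0118 < α = 0.025, reject H0; the evidence is statistically significant.

t = 2.65; reject H0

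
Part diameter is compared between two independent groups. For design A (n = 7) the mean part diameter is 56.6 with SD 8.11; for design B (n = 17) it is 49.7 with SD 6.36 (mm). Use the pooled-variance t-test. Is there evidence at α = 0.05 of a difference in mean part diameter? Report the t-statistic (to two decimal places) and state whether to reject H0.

Let group 1 = design A, group 2 = design B. H0: μ_1 = μ_2; H1: μ_1 ≠ μ_2 (two-sample pooled-variance t-test, two-sided).
s_p² = [(7−1)·8.11² + (17−1)·6.36²]/(7+17−2) = 47.3557
t = (56.6 − 49.7)/√[47.3557·(1/7 + 1/17)] = 2.23
df = n₁ + n₂ − 2 = 22
Two-sided p-value ≈ 0.036
Since p ≈ 0.036 < α = 0.05, reject H0; the data support H1.

t = 2.23; reject H0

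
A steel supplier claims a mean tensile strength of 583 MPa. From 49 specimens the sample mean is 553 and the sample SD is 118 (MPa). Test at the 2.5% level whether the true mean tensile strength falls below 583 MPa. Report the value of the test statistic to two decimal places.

-1.78

H0: μ = 583; H1: μ < 583 (one-sample t-test, left-tailed).
t = (x̄ − μ₀)/(s/√n) = (553 − 583)/(118/√49) = -1.78
df = n − 1 = 48
p-value = P(T ≤ -1.78) ≈ 0.041
Since p ≈ 0.041 > α = 0.025, fail to reject H0; the data do not provide sufficient evidence against H0.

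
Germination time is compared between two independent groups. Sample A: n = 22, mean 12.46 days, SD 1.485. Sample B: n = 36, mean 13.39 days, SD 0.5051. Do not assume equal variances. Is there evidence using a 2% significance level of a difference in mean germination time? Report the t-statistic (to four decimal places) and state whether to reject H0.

Let group 1 = sample A, group 2 = sample B. H0: μ_1 = μ_2; H1: μ_1 ≠ μ_2 (Welch's two-sample t-test, two-sided).
t = (x̄_1 − x̄_2)/√(s_1²/n_1 + s_2²/n_2) = (12.46 − 13.39)/√(1.485²/22 + 0.5051²/36) = -2.8388
Welch–Satterthwaite df ≈ 24.00
Two-sided p-value ≈ 0.009
Since p ≈ 0.009 < α = 0.02, reject H0; the data support H1.

t = -2.8388; reject H0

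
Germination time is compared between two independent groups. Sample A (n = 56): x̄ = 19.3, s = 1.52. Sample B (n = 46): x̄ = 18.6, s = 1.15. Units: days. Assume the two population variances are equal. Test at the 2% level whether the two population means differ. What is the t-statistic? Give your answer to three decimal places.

2.575

Let group 1 = sample A, group 2 = sample B. H0: μ_1 = μ_2; H1: μ_1 ≠ μ_2 (two-sample pooled-variance t-test, two-sided).
s_p² = [(56−1)·1.52² + (46−1)·1.15²]/(56+46−2) = 1.86584
t = (19.3 − 18.6)/√[1.86584·(1/56 + 1/46)] = 2.575
df = n₁ + n₂ − 2 = 100
Two-sided p-value ≈ 0.011
Since p ≈ 0.011 < α = 0.02, reject H0; the evidence is statistically significant.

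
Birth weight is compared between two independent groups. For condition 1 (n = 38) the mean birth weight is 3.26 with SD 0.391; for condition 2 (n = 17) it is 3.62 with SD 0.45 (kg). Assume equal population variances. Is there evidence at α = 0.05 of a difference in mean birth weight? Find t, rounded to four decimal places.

Let group 1 = condition 1, group 2 = condition 2. H0: μ_1 = μ_2; H1: μ_1 ≠ μ_2 (two-sample pooled-variance t-test, two-sided).
s_p² = [(38−1)·0.391² + (17−1)·0.45²]/(38+17−2) = 0.16786
t = (3.26 − 3.62)/√[0.16786·(1/38 + 1/17)] = -3.0114
df = n₁ + n₂ − 2 = 53
Two-sided p-value ≈ 0.0040
Since p ≈ 0.0040 < α = 0.05, reject H0; the evidence is statistically significant.

-3.0114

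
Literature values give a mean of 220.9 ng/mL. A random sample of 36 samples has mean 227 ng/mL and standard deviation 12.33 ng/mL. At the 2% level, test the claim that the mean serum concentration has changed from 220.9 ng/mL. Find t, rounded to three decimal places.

H0: μ = 220.9; H1: μ ≠ 220.9 (one-sample t-test, two-sided).
t = (x̄ − μ₀)/(s/√n) = (227 − 220.9)/(12.33/√36) = 2.968
df = n − 1 = 35
Two-sided p-value ≈ 0.005
Since p ≈ 0.005 < α = 0.02, reject H0; the evidence is statistically significant.

2.968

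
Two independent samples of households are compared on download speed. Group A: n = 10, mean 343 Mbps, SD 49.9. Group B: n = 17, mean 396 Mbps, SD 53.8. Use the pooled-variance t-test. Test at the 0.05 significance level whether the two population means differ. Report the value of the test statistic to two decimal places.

-2.54

Let group 1 = group A, group 2 = group B. H0: μ_1 = μ_2; H1: μ_1 ≠ μ_2 (two-sample pooled-variance t-test, two-sided).
s_p² = [(10−1)·49.9² + (17−1)·53.8²]/(10+17−2) = 2748.85
t = (343 − 396)/√[2748.85·(1/10 + 1/17)] = -2.54
df = n₁ + n₂ − 2 = 25
Two-sided p-value ≈ 0.018
Since p ≈ 0.018 < α = 0.05, reject H0; the evidence is statistically significant.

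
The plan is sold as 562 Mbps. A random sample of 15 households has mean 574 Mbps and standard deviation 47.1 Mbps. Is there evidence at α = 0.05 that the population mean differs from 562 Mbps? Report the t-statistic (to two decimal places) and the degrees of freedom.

t = 0.99, df = 14

H0: μ = 562; H1: μ ≠ 562 (one-sample t-test, two-sided).
t = (x̄ − μ₀)/(s/√n) = (574 − 562)/(47.1/√15) = 0.99
df = n − 1 = 14
Two-sided p-value ≈ 0.341
Since p ≈ 0.341 > α = 0.05, fail to reject H0; the evidence is not statistically significant.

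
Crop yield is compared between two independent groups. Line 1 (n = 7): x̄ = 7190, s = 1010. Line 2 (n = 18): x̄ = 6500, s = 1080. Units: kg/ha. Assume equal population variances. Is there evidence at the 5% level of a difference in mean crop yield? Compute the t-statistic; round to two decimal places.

Let group 1 = line 1, group 2 = line 2. H0: μ_1 = μ_2; H1: μ_1 ≠ μ_2 (two-sample pooled-variance t-test, two-sided).
s_p² = [(7−1)·1010² + (18−1)·1080²]/(7+18−2) = 1128230
t = (7190 − 6500)/√[1128230·(1/7 + 1/18)] = 1.46
df = n₁ + n₂ − 2 = 23
Two-sided p-value ≈ 0.1583
Since p ≈ 0.1583 > α = 0.05, fail to reject H0; the evidence is not statistically significant.

1.46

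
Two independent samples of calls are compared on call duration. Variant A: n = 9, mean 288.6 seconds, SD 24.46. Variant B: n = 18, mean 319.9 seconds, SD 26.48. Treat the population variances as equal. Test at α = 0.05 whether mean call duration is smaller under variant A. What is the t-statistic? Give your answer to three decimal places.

Let group 1 = variant A, group 2 = variant B. H0: μ_1 = μ_2; H1: μ_1 < μ_2 (two-sample pooled-variance t-test, left-tailed).
s_p² = [(9−1)·24.46² + (18−1)·26.48²]/(9+18−2) = 668.263
t = (288.6 − 319.9)/√[668.263·(1/9 + 1/18)] = -2.966
df = n₁ + n₂ − 2 = 25
p-value = P(T ≤ -2.966) ≈ 0.003
Since p ≈ 0.003 < α = 0.05, reject H0; the evidence is statistically significant.

-2.966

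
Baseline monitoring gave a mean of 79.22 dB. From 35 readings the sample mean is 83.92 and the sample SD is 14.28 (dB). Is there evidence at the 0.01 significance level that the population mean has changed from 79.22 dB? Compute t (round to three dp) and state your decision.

t = 1.947; fail to reject H0

H0: μ = 79.22; H1: μ ≠ 79.22 (one-sample t-test, two-sided).
t = (x̄ − μ₀)/(s/√n) = (83.92 − 79.22)/(14.28/√35) = 1.947
df = n − 1 = 34
Two-sided p-value ≈ 0.0598
Since p ≈ 0.0598 > α = 0.01, fail to reject H0; the evidence is not statistically significant.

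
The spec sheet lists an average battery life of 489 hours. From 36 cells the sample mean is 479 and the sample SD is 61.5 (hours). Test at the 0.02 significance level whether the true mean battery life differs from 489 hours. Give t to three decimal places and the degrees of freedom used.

H0: μ = 489; H1: μ ≠ 489 (one-sample t-test, two-sided).
t = (x̄ − μ₀)/(s/√n) = (479 − 489)/(61.5/√36) = -0.976
df = n − 1 = 35
Two-sided p-value ≈ 0.3360
Since p ≈ 0.3360 > α = 0.02, fail to reject H0; the data do not provide sufficient evidence against H0.

t = -0.976, df = 35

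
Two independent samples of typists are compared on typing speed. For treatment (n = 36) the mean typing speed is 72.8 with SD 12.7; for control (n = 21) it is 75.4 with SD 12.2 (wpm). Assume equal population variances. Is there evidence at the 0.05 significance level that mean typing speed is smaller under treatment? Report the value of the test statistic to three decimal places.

-0.756

Let group 1 = treatment, group 2 = control. H0: μ_1 = μ_2; H1: μ_1 < μ_2 (two-sample pooled-variance t-test, left-tailed).
s_p² = [(36−1)·12.7² + (21−1)·12.2²]/(36+21−2) = 156.763
t = (72.8 − 75.4)/√[156.763·(1/36 + 1/21)] = -0.756
df = n₁ + n₂ − 2 = 55
p-value = P(T ≤ -0.756) ≈ 0.2264
Since p ≈ 0.2264 > α = 0.05, fail to reject H0; the evidence is not statistically significant.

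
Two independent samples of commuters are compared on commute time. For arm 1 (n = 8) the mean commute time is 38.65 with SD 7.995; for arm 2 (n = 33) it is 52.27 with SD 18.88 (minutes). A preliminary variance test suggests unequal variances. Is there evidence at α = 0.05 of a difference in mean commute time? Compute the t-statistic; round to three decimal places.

Let group 1 = arm 1, group 2 = arm 2. H0: μ_1 = μ_2; H1: μ_1 ≠ μ_2 (Welch's two-sample t-test, two-sided).
t = (x̄_1 − x̄_2)/√(s_1²/n_1 + s_2²/n_2) = (38.65 − 52.27)/√(7.995²/8 + 18.88²/33) = -3.142
Welch–Satterthwaite df ≈ 27.66
Two-sided p-value ≈ 0.0040
Since p ≈ 0.0040 < α = 0.05, reject H0; the data support H1.

-3.142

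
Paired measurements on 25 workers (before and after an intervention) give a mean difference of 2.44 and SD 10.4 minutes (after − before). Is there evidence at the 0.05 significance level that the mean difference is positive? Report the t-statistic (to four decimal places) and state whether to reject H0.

t = 1.1731; fail to reject H0

H0: μ_d = 0; H1: μ_d > 0 (paired t-test on the differences, right-tailed).
t = d̄/(s_d/√n) = 2.44/(10.4/√25) = 1.1731
df = n − 1 = 24
p-value = P(T ≥ 1.1731) ≈ 0.126
Since p ≈ 0.126 > α = 0.05, fail to reject H0; the evidence is not statistically significant.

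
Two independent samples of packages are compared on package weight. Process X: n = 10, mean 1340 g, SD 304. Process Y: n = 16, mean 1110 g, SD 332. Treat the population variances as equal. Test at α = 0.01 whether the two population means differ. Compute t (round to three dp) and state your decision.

t = 1.773; fail to reject H0

Let group 1 = process X, group 2 = process Y. H0: μ_1 = μ_2; H1: μ_1 ≠ μ_2 (two-sample pooled-variance t-test, two-sided).
s_p² = [(10−1)·304² + (16−1)·332²]/(10+16−2) = 103546
t = (1340 − 1110)/√[103546·(1/10 + 1/16)] = 1.773
df = n₁ + n₂ − 2 = 24
Two-sided p-value ≈ 0.089
Since p ≈ 0.089 > α = 0.01, fail to reject H0; the evidence is not statistically significant.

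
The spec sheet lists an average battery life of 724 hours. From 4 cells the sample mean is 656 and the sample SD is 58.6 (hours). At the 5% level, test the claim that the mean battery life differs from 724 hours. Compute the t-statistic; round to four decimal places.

-2.3208

H0: μ = 724; H1: μ ≠ 724 (one-sample t-test, two-sided).
t = (x̄ − μ₀)/(s/√n) = (656 − 724)/(58.6/√4) = -2.3208
df = n − 1 = 3
Two-sided p-value ≈ 0.103
Since p ≈ 0.103 > α = 0.05, fail to reject H0; the data do not provide sufficient evidence against H0.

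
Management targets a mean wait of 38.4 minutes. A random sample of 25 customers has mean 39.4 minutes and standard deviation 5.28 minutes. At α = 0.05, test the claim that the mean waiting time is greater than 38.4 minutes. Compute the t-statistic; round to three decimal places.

0.947

H0: μ = 38.4; H1: μ > 38.4 (one-sample t-test, right-tailed).
t = (x̄ − μ₀)/(s/√n) = (39.4 − 38.4)/(5.28/√25) = 0.947
df = n − 1 = 24
p-value = P(T ≥ 0.947) ≈ 0.177
Since p ≈ 0.177 > α = 0.05, fail to reject H0; the evidence is not statistically significant.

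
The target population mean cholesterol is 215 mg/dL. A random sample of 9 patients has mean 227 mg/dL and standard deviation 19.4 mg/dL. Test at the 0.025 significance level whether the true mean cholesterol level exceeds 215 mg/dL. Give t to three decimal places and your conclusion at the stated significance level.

H0: μ = 215; H1: μ > 215 (one-sample t-test, right-tailed).
t = (x̄ − μ₀)/(s/√n) = (227 − 215)/(19.4/√9) = 1.856
df = n − 1 = 8
p-value = P(T ≥ 1.856) ≈ 0.050
Since p ≈ 0.050 > α = 0.025, fail to reject H0; the data do not provide sufficient evidence against H0.

t = 1.856; fail to reject H0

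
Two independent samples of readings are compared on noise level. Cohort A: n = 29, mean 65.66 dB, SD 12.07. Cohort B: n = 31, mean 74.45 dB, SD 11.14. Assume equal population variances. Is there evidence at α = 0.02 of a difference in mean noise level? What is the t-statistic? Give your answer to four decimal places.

-2.9336

Let group 1 = cohort A, group 2 = cohort B. H0: μ_1 = μ_2; H1: μ_1 ≠ μ_2 (two-sample pooled-variance t-test, two-sided).
s_p² = [(29−1)·12.07² + (31−1)·11.14²]/(29+31−2) = 134.52
t = (65.66 − 74.45)/√[134.52·(1/29 + 1/31)] = -2.9336
df = n₁ + n₂ − 2 = 58
Two-sided p-value ≈ 0.0048
Since p ≈ 0.0048 < α = 0.02, reject H0; the data support H1.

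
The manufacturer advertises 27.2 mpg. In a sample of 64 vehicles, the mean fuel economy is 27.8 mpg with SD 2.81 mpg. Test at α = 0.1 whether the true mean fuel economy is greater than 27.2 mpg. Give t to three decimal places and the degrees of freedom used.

t = 1.708, df = 63

H0: μ = 27.2; H1: μ > 27.2 (one-sample t-test, right-tailed).
t = (x̄ − μ₀)/(s/√n) = (27.8 − 27.2)/(2.81/√64) = 1.708
df = n − 1 = 63
p-value = P(T ≥ 1.708) ≈ 0.046
Since p ≈ 0.046 < α = 0.1, reject H0; the data support H1.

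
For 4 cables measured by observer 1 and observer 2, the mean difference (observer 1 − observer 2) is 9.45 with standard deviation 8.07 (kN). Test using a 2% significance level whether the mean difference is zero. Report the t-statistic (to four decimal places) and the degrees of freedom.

H0: μ_d = 0; H1: μ_d ≠ 0 (paired t-test on the differences, two-sided).
t = d̄/(s_d/√n) = 9.45/(8.07/√4) = 2.3420
df = n − 1 = 3
Two-sided p-value ≈ 0.1010
Since p ≈ 0.1010 > α = 0.02, fail to reject H0; the evidence is not statistically significant.

t = 2.3420, df = 3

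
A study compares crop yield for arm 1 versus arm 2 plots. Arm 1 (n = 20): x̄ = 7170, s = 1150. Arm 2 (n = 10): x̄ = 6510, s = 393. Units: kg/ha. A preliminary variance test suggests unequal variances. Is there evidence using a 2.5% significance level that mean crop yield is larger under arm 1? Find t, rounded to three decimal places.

2.311

Let group 1 = arm 1, group 2 = arm 2. H0: μ_1 = μ_2; H1: μ_1 > μ_2 (Welch's two-sample t-test, right-tailed).
t = (x̄_1 − x̄_2)/√(s_1²/n_1 + s_2²/n_2) = (7170 − 6510)/√(1150²/20 + 393²/10) = 2.311
Welch–Satterthwaite df ≈ 25.93
p-value = P(T ≥ 2.311) ≈ 0.015
Since p ≈ 0.015 < α = 0.025, reject H0; the data support H1.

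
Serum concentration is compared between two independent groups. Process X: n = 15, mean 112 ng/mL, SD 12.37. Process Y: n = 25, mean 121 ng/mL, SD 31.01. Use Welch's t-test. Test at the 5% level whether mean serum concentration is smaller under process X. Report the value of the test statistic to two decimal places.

-1.29

Let group 1 = process X, group 2 = process Y. H0: μ_1 = μ_2; H1: μ_1 < μ_2 (Welch's two-sample t-test, left-tailed).
t = (x̄_1 − x̄_2)/√(s_1²/n_1 + s_2²/n_2) = (112 − 121)/√(12.37²/15 + 31.01²/25) = -1.29
Welch–Satterthwaite df ≈ 34.28
p-value = P(T ≤ -1.29) ≈ 0.103
Since p ≈ 0.103 > α = 0.05, fail to reject H0; the evidence is not statistically significant.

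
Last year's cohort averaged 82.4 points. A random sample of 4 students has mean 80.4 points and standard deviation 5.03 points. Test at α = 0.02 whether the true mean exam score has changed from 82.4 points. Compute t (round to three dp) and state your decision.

H0: μ = 82.4; H1: μ ≠ 82.4 (one-sample t-test, two-sided).
t = (x̄ − μ₀)/(s/√n) = (80.4 − 82.4)/(5.03/√4) = -0.795
df = n − 1 = 3
Two-sided p-value ≈ 0.485
Since p ≈ 0.485 > α = 0.02, fail to reject H0; the data do not provide sufficient evidence against H0.

t = -0.795; fail to reject H0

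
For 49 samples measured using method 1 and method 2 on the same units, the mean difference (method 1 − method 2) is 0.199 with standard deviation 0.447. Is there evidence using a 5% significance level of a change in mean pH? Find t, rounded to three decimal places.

3.116

H0: μ_d = 0; H1: μ_d ≠ 0 (paired t-test on the differences, two-sided).
t = d̄/(s_d/√n) = 0.199/(0.447/√49) = 3.116
df = n − 1 = 48
Two-sided p-value ≈ 0.003
Since p ≈ 0.003 < α = 0.05, reject H0; the data support H1.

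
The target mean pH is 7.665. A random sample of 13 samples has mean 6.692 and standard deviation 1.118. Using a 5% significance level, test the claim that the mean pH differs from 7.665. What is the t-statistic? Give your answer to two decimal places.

H0: μ = 7.665; H1: μ ≠ 7.665 (one-sample t-test, two-sided).
t = (x̄ − μ₀)/(s/√n) = (6.692 − 7.665)/(1.118/√13) = -3.14
df = n − 1 = 12
Two-sided p-value ≈ 0.009
Since p ≈ 0.009 < α = 0.05, reject H0; the data support H1.

-3.14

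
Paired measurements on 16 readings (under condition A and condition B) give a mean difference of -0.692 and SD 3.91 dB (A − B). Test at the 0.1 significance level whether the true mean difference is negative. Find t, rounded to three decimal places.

H0: μ_d = 0; H1: μ_d < 0 (paired t-test on the differences, left-tailed).
t = d̄/(s_d/√n) = -0.692/(3.91/√16) = -0.708
df = n − 1 = 15
p-value = P(T ≤ -0.708) ≈ 0.245
Since p ≈ 0.245 > α = 0.1, fail to reject H0; the evidence is not statistically significant.

-0.708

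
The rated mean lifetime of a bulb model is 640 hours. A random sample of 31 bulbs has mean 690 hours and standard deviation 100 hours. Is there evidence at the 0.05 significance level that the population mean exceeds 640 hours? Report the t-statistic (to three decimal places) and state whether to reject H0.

H0: μ = 640; H1: μ > 640 (one-sample t-test, right-tailed).
t = (x̄ − μ₀)/(s/√n) = (690 − 640)/(100/√31) = 2.784
df = n − 1 = 30
p-value = P(T ≥ 2.784) ≈ 0.005
Since p ≈ 0.005 < α = 0.05, reject H0; the data support H1.

t = 2.784; reject H0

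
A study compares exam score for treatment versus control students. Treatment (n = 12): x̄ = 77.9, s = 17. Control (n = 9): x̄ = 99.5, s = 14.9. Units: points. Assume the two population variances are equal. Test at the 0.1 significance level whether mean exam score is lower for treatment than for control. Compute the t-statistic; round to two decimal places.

Let group 1 = treatment, group 2 = control. H0: μ_1 = μ_2; H1: μ_1 < μ_2 (two-sample pooled-variance t-test, left-tailed).
s_p² = [(12−1)·17² + (9−1)·14.9²]/(12+9−2) = 260.794
t = (77.9 − 99.5)/√[260.794·(1/12 + 1/9)] = -3.03
df = n₁ + n₂ − 2 = 19
p-value = P(T ≤ -3.03) ≈ 0.003
Since p ≈ 0.003 < α = 0.1, reject H0; the data support H1.

-3.03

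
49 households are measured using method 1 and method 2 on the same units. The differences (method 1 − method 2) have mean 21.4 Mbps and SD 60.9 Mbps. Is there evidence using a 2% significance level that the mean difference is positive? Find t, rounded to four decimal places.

H0: μ_d = 0; H1: μ_d > 0 (paired t-test on the differences, right-tailed).
t = d̄/(s_d/√n) = 21.4/(60.9/√49) = 2.4598
df = n − 1 = 48
p-value = P(T ≥ 2.4598) ≈ 0.0088
Since p ≈ 0.0088 < α = 0.02, reject H0; the data support H1.

2.4598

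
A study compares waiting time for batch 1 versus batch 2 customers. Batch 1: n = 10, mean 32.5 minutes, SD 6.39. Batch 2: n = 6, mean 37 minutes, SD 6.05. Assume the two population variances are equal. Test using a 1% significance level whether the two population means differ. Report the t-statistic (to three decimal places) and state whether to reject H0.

Let group 1 = batch 1, group 2 = batch 2. H0: μ_1 = μ_2; H1: μ_1 ≠ μ_2 (two-sample pooled-variance t-test, two-sided).
s_p² = [(10−1)·6.39² + (6−1)·6.05²]/(10+6−2) = 39.3215
t = (32.5 − 37)/√[39.3215·(1/10 + 1/6)] = -1.390
df = n₁ + n₂ − 2 = 14
Two-sided p-value ≈ 0.1863
Since p ≈ 0.1863 > α = 0.01, fail to reject H0; the evidence is not statistically significant.

t = -1.390; fail to reject H0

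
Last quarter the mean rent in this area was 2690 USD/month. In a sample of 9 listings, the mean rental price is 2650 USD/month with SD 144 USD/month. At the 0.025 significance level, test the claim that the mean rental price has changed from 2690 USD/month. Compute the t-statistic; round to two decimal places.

H0: μ = 2690; H1: μ ≠ 2690 (one-sample t-test, two-sided).
t = (x̄ − μ₀)/(s/√n) = (2650 − 2690)/(144/√9) = -0.83
df = n − 1 = 8
Two-sided p-value ≈ 0.429
Since p ≈ 0.429 > α = 0.025, fail to reject H0; the evidence is not statistically significant.

-0.83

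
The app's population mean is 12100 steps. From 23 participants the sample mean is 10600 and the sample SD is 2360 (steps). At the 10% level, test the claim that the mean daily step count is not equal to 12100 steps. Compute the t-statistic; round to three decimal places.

-3.048

H0: μ = 12100; H1: μ ≠ 12100 (one-sample t-test, two-sided).
t = (x̄ − μ₀)/(s/√n) = (10600 − 12100)/(2360/√23) = -3.048
df = n − 1 = 22
Two-sided p-value ≈ 0.0059
Since p ≈ 0.0059 < α = 0.1, reject H0; the data support H1.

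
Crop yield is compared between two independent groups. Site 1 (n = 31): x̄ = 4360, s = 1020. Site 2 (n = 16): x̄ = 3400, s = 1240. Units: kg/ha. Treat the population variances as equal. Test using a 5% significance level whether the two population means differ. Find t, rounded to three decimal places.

2.840

Let group 1 = site 1, group 2 = site 2. H0: μ_1 = μ_2; H1: μ_1 ≠ μ_2 (two-sample pooled-variance t-test, two-sided).
s_p² = [(31−1)·1020² + (16−1)·1240²]/(31+16−2) = 1206130
t = (4360 − 3400)/√[1206130·(1/31 + 1/16)] = 2.840
df = n₁ + n₂ − 2 = 45
Two-sided p-value ≈ 0.007
Since p ≈ 0.007 < α = 0.05, reject H0; the evidence is statistically significant.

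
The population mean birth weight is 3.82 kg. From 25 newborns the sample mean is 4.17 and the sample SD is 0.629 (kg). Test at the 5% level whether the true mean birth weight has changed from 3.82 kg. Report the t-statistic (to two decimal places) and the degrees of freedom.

t = 2.78, df = 24

H0: μ = 3.82; H1: μ ≠ 3.82 (one-sample t-test, two-sided).
t = (x̄ − μ₀)/(s/√n) = (4.17 − 3.82)/(0.629/√25) = 2.78
df = n − 1 = 24
Two-sided p-value ≈ 0.0103
Since p ≈ 0.0103 < α = 0.05, reject H0; the evidence is statistically significant.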